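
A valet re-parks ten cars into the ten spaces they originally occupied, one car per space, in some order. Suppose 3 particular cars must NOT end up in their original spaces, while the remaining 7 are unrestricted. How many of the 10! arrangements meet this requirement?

Inclusion-exclusion on the 3 forbidden self-matches:
Σ_{j=0}^{3} (-1)^j C(3,j)(10-j)!
= C(3,0)·10! - C(3,1)·9! + C(3,2)·8! - C(3,3)·7!
= 3628800 - 1088640 + 120960 - 5040
= 2656080

2656080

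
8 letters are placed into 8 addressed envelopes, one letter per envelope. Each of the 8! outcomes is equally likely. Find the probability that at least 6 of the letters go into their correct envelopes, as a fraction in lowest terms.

29/40320

Favorable outcomes: Σ_{i≥6} C(8,i)·!(8-i) = 28·1 + 8·0 + 1·1 = 29.
Total outcomes: 8! = 40320.
Probability = 29/40320 = 29/40320.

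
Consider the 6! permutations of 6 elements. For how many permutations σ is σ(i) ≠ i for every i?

265

By inclusion-exclusion, !6 = Σ (-1)^k · 6!/k! for k=0..6
= 6! - 6!/1! + 6!/2! - 6!/3! + 6!/4! - 6!/5! + 6!/6!
= 720 - 720 + 360 - 120 + 30 - 6 + 1
= 265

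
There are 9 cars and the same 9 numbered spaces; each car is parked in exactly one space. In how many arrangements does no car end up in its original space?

133496

Use !n = n·!(n-1) + (-1)^n.
!9 = 9·14833 - 1 = 133496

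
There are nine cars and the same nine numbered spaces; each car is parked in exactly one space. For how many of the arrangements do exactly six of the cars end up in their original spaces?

168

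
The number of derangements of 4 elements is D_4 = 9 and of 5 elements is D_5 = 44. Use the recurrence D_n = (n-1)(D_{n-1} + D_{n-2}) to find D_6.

D_6 = (6-1)·(D_5 + D_4) = 5·(44 + 9) = 5·53 = 265.

265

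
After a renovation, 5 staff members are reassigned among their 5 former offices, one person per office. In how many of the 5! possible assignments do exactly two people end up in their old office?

20

Choose which 2 of the 5 are fixed: C(5,2) = 10.
The remaining 3 must be deranged: !3 = 2.
Total: 10 × 2 = 20.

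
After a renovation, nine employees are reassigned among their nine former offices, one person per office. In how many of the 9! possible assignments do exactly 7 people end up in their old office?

36

Choose which 7 of the 9 are fixed: C(9,7) = 36.
The remaining 2 must be deranged: !2 = 1.
Total: 36 × 1 = 36.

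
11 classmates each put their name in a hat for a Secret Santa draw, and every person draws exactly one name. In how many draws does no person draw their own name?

14684570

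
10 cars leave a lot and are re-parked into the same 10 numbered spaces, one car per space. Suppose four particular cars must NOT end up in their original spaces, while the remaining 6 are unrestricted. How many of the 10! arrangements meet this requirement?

Let A_j be the event that the j-th constrained one is fixed. By inclusion-exclusion over the 4 events:
Σ_{j=0}^{4} (-1)^j C(4,j)(10-j)!
= C(4,0)·10! - C(4,1)·9! + C(4,2)·8! - C(4,3)·7! + C(4,4)·6!
= 3628800 - 1451520 + 241920 - 20160 + 720
= 2399760

2399760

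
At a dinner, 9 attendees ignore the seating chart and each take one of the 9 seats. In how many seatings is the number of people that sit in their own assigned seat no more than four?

# with exactly i fixed is C(9,i)·!(9-i); sum over i=0..4:
  i=0: C(9,0)·!9 = 1·133496 = 133496
  i=1: C(9,1)·!8 = 9·14833 = 133497
  i=2: C(9,2)·!7 = 36·1854 = 66744
  i=3: C(9,3)·!6 = 84·265 = 22260
  i=4: C(9,4)·!5 = 126·44 = 5544
Total = 361541.

361541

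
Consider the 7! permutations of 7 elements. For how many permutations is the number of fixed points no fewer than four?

92

# with exactly i fixed is C(7,i)·!(7-i); sum over i=4..7:
  i=4: C(7,4)·!3 = 35·2 = 70
  i=5: C(7,5)·!2 = 21·1 = 21
  i=6: C(7,6)·!1 = 7·0 = 0
  i=7: C(7,7)·!0 = 1·1 = 1
Total = 92.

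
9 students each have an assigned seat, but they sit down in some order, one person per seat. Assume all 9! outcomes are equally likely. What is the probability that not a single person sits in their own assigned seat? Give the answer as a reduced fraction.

Favorable outcomes: !9 = 133496.
Total outcomes: 9! = 362880.
Probability = 133496/362880 = 16687/45360.

16687/45360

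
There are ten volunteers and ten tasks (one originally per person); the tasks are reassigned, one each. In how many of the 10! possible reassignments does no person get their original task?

The subfactorial !10 = [10!/e] (nearest integer).
10! = 3628800, and 3628800/e ≈ 1334960.92, so !10 = 1334961.

1334961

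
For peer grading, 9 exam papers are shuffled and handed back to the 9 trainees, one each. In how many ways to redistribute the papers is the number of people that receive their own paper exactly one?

133497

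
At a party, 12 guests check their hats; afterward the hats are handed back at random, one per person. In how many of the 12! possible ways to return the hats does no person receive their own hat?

176214841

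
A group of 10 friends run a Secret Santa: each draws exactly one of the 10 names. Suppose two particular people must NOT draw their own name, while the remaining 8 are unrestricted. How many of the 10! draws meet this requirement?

2943360

Let A_j be the event that the j-th constrained one is fixed. By inclusion-exclusion over the 2 events:
Σ_{j=0}^{2} (-1)^j C(2,j)(10-j)!
= C(2,0)·10! - C(2,1)·9! + C(2,2)·8!
= 3628800 - 725760 + 40320
= 2943360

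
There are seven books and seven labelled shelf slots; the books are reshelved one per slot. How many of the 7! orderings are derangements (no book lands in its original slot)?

The subfactorial !7 = [7!/e] (nearest integer).
7! = 5040, and 5040/e ≈ 1854.11, so !7 = 1854.

1854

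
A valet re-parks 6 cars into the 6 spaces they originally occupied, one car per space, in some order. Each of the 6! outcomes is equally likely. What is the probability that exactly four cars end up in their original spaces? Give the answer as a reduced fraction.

1/48

Favorable outcomes: C(6,4)·!2 = 15·1 = 15.
Total outcomes: 6! = 720.
Probability = 15/720 = 1/48.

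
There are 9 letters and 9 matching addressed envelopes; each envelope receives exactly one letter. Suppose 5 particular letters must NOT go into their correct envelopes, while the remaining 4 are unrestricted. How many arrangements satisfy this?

205056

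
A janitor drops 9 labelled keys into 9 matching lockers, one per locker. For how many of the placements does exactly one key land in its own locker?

Choose which one of the 9 is fixed: C(9,1) = 9.
The remaining 8 must be deranged: !8 = 14833.
Total: 9 × 14833 = 133497.

133497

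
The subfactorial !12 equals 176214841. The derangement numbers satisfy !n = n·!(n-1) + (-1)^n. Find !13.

!13 = 13·176214841 - 1 = 2290792932.

2290792932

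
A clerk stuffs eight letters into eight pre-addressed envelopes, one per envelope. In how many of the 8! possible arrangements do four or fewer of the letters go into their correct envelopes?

40179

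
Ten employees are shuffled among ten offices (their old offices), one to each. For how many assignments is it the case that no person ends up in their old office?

1334961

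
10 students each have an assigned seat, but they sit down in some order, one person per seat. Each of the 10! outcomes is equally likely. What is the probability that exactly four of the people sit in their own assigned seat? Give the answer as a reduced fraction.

53/3456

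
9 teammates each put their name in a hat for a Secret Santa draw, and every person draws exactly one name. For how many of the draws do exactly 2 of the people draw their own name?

Pick the 2 fixed positions: C(9,2) = 36 ways.
The remaining 7 must be deranged: !7 = 1854.
Total: 36 × 1854 = 66744.

66744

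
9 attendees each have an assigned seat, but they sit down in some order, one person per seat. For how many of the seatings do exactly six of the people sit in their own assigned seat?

168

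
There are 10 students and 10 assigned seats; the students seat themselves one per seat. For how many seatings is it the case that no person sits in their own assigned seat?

1334961

By inclusion-exclusion, !10 = Σ (-1)^k · 10!/k! for k=0..10
= 10! - 10!/1! + 10!/2! - 10!/3! + 10!/4! - 10!/5! + 10!/6! - 10!/7! + 10!/8! - 10!/9! + 10!/10!
= 3628800 - 3628800 + 1814400 - 604800 + 151200 - 30240 + 5040 - 720 + 90 - 10 + 1
= 1334961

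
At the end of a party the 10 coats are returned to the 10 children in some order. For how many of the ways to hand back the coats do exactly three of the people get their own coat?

Choose which 3 of the 10 are fixed: C(10,3) = 120.
The other 7 form a derangement: !7 = 1854.
Total: 120 × 1854 = 222480.

222480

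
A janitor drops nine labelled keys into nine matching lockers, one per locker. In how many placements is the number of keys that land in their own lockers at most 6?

362843

Sum C(9,i)·!(9-i) for i = 0..6:
  i=0: C(9,0)·!9 = 1·133496 = 133496
  i=1: C(9,1)·!8 = 9·14833 = 133497
  i=2: C(9,2)·!7 = 36·1854 = 66744
  i=3: C(9,3)·!6 = 84·265 = 22260
  i=4: C(9,4)·!5 = 126·44 = 5544
  i=5: C(9,5)·!4 = 126·9 = 1134
  i=6: C(9,6)·!3 = 84·2 = 168
Total = 362843.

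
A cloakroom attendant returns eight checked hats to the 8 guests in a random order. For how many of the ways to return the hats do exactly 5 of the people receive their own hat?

112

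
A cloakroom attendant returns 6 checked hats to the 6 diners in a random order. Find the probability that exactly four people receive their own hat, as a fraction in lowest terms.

Favorable outcomes: C(6,4)·!2 = 15·1 = 15.
Total outcomes: 6! = 720.
Probability = 15/720 = 1/48.

1/48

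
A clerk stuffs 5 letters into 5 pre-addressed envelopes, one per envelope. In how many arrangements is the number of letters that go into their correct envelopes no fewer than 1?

76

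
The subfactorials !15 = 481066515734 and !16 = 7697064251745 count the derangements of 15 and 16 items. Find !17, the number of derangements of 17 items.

130850092279664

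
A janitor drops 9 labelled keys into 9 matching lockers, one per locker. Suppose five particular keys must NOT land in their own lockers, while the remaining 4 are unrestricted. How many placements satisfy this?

205056

Inclusion-exclusion on the 5 forbidden self-matches:
Σ_{j=0}^{5} (-1)^j C(5,j)(9-j)!
= C(5,0)·9! - C(5,1)·8! + C(5,2)·7! - C(5,3)·6! + C(5,4)·5! - C(5,5)·4!
= 362880 - 201600 + 50400 - 7200 + 600 - 24
= 205056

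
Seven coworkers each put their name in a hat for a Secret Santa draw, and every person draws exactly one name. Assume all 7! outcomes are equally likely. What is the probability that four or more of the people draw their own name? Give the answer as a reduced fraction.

23/1260

Favorable outcomes: Σ_{i≥4} C(7,i)·!(7-i) = 35·2 + 21·1 + 7·0 + 1·1 = 92.
Total outcomes: 7! = 5040.
Probability = 92/5040 = 23/1260.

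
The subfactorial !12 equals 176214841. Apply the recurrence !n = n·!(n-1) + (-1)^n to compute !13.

!13 = 13·176214841 - 1 = 2290792932.

2290792932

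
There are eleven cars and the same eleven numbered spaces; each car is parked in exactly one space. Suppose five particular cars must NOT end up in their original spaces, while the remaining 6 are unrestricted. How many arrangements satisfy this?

Inclusion-exclusion on the 5 forbidden self-matches:
Σ_{j=0}^{5} (-1)^j C(5,j)(11-j)!
= C(5,0)·11! - C(5,1)·10! + C(5,2)·9! - C(5,3)·8! + C(5,4)·7! - C(5,5)·6!
= 39916800 - 18144000 + 3628800 - 403200 + 25200 - 720
= 25022880

25022880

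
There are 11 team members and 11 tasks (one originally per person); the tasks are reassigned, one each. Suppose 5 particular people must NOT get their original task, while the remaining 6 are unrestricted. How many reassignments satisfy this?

25022880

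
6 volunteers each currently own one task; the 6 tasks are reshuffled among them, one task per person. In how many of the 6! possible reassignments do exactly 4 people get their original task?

Choose which 4 of the 6 are fixed: C(6,4) = 15.
The other 2 form a derangement: !2 = 1.
Total: 15 × 1 = 15.

15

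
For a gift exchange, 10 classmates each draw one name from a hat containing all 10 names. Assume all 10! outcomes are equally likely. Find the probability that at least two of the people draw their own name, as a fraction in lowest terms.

958879/3628800

Favorable outcomes: Σ_{i≥2} C(10,i)·!(10-i) = 45·14833 + 120·1854 + 210·265 + 252·44 + 210·9 + 120·2 + 45·1 + 10·0 + 1·1 = 958879.
Total outcomes: 10! = 3628800.
Probability = 958879/3628800 = 958879/3628800.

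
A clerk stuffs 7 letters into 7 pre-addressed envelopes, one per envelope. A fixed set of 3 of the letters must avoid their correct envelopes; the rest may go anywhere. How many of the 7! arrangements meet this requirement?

3216

Let A_j be the event that the j-th constrained one is fixed. By inclusion-exclusion over the 3 events:
Σ_{j=0}^{3} (-1)^j C(3,j)(7-j)!
= C(3,0)·7! - C(3,1)·6! + C(3,2)·5! - C(3,3)·4!
= 5040 - 2160 + 360 - 24
= 3216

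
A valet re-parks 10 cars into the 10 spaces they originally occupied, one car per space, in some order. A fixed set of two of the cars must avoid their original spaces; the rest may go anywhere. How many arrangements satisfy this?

2943360

Let A_j be the event that the j-th constrained one is fixed. By inclusion-exclusion over the 2 events:
Σ_{j=0}^{2} (-1)^j C(2,j)(10-j)!
= C(2,0)·10! - C(2,1)·9! + C(2,2)·8!
= 3628800 - 725760 + 40320
= 2943360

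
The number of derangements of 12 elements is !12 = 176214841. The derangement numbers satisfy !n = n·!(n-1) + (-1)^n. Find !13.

2290792932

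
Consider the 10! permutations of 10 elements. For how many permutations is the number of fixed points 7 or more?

Sum C(10,i)·!(10-i) for i = 7..10:
  i=7: C(10,7)·!3 = 120·2 = 240
  i=8: C(10,8)·!2 = 45·1 = 45
  i=9: C(10,9)·!1 = 10·0 = 0
  i=10: C(10,10)·!0 = 1·1 = 1
Total = 286.

286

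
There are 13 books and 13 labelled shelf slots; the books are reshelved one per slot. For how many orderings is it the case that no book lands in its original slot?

2290792932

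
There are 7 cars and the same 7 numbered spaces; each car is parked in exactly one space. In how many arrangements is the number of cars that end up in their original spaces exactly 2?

Choose which 2 of the 7 are fixed: C(7,2) = 21.
The other 5 form a derangement: !5 = 44.
Total: 21 × 44 = 924.

924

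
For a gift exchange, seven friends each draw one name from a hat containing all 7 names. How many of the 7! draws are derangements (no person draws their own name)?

!7 = 7! · Σ_{k=0}^{7} (-1)^k/k!
= 7! - 7!/1! + 7!/2! - 7!/3! + 7!/4! - 7!/5! + 7!/6! - 7!/7!
= 5040 - 5040 + 2520 - 840 + 210 - 42 + 7 - 1
= 1854

1854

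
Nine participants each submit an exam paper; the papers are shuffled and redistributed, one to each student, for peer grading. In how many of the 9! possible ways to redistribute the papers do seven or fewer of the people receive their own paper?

# with exactly i fixed is C(9,i)·!(9-i); sum over i=0..7:
  i=0: C(9,0)·!9 = 1·133496 = 133496
  i=1: C(9,1)·!8 = 9·14833 = 133497
  i=2: C(9,2)·!7 = 36·1854 = 66744
  i=3: C(9,3)·!6 = 84·265 = 22260
  i=4: C(9,4)·!5 = 126·44 = 5544
  i=5: C(9,5)·!4 = 126·9 = 1134
  i=6: C(9,6)·!3 = 84·2 = 168
  i=7: C(9,7)·!2 = 36·1 = 36
Total = 362879.

362879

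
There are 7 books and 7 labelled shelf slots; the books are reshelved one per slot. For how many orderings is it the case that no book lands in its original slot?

1854

!7 is the nearest integer to 7!/e.
7! = 5040, and 5040/e ≈ 1854.11, so !7 = 1854.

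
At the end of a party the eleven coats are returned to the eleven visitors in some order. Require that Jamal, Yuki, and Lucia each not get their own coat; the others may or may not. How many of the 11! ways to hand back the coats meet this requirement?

30078720

Let A_j be the event that the j-th constrained one is fixed. By inclusion-exclusion over the 3 events:
Σ_{j=0}^{3} (-1)^j C(3,j)(11-j)!
= C(3,0)·11! - C(3,1)·10! + C(3,2)·9! - C(3,3)·8!
= 39916800 - 10886400 + 1088640 - 40320
= 30078720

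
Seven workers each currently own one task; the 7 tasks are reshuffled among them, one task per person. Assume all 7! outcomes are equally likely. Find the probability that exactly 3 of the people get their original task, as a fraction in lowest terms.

1/16

Favorable outcomes: C(7,3)·!4 = 35·9 = 315.
Total outcomes: 7! = 5040.
Probability = 315/5040 = 1/16.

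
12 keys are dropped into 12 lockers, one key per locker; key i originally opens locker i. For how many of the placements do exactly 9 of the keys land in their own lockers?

440

Pick the 9 fixed positions: C(12,9) = 220 ways.
The other 3 form a derangement: !3 = 2.
Total: 220 × 2 = 440.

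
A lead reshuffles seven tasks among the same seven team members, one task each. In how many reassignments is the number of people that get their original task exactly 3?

Choose which 3 of the 7 are fixed: C(7,3) = 35.
The remaining 4 must be deranged: !4 = 9.
Total: 35 × 9 = 315.

315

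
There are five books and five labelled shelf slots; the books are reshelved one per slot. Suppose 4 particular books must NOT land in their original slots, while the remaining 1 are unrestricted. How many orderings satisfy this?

53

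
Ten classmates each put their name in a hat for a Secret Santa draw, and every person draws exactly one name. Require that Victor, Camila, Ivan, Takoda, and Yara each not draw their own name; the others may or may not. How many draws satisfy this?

2170680

Inclusion-exclusion on the 5 forbidden self-matches:
Σ_{j=0}^{5} (-1)^j C(5,j)(10-j)!
= C(5,0)·10! - C(5,1)·9! + C(5,2)·8! - C(5,3)·7! + C(5,4)·6! - C(5,5)·5!
= 3628800 - 1814400 + 403200 - 50400 + 3600 - 120
= 2170680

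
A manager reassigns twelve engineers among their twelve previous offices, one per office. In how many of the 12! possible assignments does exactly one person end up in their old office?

176214840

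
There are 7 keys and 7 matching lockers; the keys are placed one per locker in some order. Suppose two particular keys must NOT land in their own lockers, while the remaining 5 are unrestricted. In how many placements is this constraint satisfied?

Let A_j be the event that the j-th constrained one is fixed. By inclusion-exclusion over the 2 events:
Σ_{j=0}^{2} (-1)^j C(2,j)(7-j)!
= C(2,0)·7! - C(2,1)·6! + C(2,2)·5!
= 5040 - 1440 + 120
= 3720

3720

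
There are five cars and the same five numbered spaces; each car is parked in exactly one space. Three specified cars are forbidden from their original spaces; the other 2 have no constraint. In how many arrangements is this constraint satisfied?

Inclusion-exclusion on the 3 forbidden self-matches:
Σ_{j=0}^{3} (-1)^j C(3,j)(5-j)!
= C(3,0)·5! - C(3,1)·4! + C(3,2)·3! - C(3,3)·2!
= 120 - 72 + 18 - 2
= 64

64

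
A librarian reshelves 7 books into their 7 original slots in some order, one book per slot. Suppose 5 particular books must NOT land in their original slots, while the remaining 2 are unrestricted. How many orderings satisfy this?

Inclusion-exclusion on the 5 forbidden self-matches:
Σ_{j=0}^{5} (-1)^j C(5,j)(7-j)!
= C(5,0)·7! - C(5,1)·6! + C(5,2)·5! - C(5,3)·4! + C(5,4)·3! - C(5,5)·2!
= 5040 - 3600 + 1200 - 240 + 30 - 2
= 2428

2428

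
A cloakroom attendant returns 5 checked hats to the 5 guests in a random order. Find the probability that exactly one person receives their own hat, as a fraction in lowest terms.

Favorable outcomes: C(5,1)·!4 = 5·9 = 45.
Total outcomes: 5! = 120.
Probability = 45/120 = 3/8.

3/8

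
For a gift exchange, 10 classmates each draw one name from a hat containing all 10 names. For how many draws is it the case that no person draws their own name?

1334961

By inclusion-exclusion, !10 = Σ (-1)^k · 10!/k! for k=0..10
= 10! - 10!/1! + 10!/2! - 10!/3! + 10!/4! - 10!/5! + 10!/6! - 10!/7! + 10!/8! - 10!/9! + 10!/10!
= 3628800 - 3628800 + 1814400 - 604800 + 151200 - 30240 + 5040 - 720 + 90 - 10 + 1
= 1334961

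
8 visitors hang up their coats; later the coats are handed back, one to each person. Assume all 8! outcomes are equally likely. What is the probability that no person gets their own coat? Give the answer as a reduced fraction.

Favorable outcomes: !8 = 14833.
Total outcomes: 8! = 40320.
Probability = 14833/40320 = 2119/5760.

2119/5760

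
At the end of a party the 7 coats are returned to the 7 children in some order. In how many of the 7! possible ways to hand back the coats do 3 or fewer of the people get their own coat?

Sum C(7,i)·!(7-i) for i = 0..3:
  i=0: C(7,0)·!7 = 1·1854 = 1854
  i=1: C(7,1)·!6 = 7·265 = 1855
  i=2: C(7,2)·!5 = 21·44 = 924
  i=3: C(7,3)·!4 = 35·9 = 315
Total = 4948.

4948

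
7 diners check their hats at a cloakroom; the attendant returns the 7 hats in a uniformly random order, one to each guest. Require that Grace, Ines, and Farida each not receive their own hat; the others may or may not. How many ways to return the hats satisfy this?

Inclusion-exclusion on the 3 forbidden self-matches:
Σ_{j=0}^{3} (-1)^j C(3,j)(7-j)!
= C(3,0)·7! - C(3,1)·6! + C(3,2)·5! - C(3,3)·4!
= 5040 - 2160 + 360 - 24
= 3216

3216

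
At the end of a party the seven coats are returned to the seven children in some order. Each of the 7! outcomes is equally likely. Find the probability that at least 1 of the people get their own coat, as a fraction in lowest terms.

Favorable outcomes: Σ_{i≥1} C(7,i)·!(7-i) = 7·265 + 21·44 + 35·9 + 35·2 + 21·1 + 7·0 + 1·1 = 3186.
Total outcomes: 7! = 5040.
Probability = 3186/5040 = 177/280.

177/280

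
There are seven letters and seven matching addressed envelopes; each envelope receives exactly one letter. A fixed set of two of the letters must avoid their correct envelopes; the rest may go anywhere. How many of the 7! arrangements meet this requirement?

Inclusion-exclusion on the 2 forbidden self-matches:
Σ_{j=0}^{2} (-1)^j C(2,j)(7-j)!
= C(2,0)·7! - C(2,1)·6! + C(2,2)·5!
= 5040 - 1440 + 120
= 3720

3720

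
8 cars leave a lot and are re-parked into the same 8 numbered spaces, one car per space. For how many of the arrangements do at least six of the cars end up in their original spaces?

29

# with exactly i fixed is C(8,i)·!(8-i); sum over i=6..8:
  i=6: C(8,6)·!2 = 28·1 = 28
  i=7: C(8,7)·!1 = 8·0 = 0
  i=8: C(8,8)·!0 = 1·1 = 1
Total = 29.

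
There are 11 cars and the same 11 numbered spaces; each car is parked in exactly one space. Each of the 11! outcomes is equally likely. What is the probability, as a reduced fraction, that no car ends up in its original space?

1468457/3991680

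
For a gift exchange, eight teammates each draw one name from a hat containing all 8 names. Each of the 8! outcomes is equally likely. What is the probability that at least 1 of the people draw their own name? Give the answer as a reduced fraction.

3641/5760

Favorable outcomes: Σ_{i≥1} C(8,i)·!(8-i) = 8·1854 + 28·265 + 56·44 + 70·9 + 56·2 + 28·1 + 8·0 + 1·1 = 25487.
Total outcomes: 8! = 40320.
Probability = 25487/40320 = 3641/5760.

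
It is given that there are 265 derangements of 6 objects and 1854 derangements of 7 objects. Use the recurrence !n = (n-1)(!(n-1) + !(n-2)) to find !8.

!8 = (8-1)·(!7 + !6) = 7·(1854 + 265) = 7·2119 = 14833.

14833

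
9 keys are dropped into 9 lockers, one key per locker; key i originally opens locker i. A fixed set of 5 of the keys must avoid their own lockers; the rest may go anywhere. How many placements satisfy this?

205056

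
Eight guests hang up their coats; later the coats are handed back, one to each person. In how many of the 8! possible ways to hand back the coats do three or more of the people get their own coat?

3235

Sum C(8,i)·!(8-i) for i = 3..8:
  i=3: C(8,3)·!5 = 56·44 = 2464
  i=4: C(8,4)·!4 = 70·9 = 630
  i=5: C(8,5)·!3 = 56·2 = 112
  i=6: C(8,6)·!2 = 28·1 = 28
  i=7: C(8,7)·!1 = 8·0 = 0
  i=8: C(8,8)·!0 = 1·1 = 1
Total = 3235.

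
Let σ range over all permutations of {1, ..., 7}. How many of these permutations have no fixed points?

1854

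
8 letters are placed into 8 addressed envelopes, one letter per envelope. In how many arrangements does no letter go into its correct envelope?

14833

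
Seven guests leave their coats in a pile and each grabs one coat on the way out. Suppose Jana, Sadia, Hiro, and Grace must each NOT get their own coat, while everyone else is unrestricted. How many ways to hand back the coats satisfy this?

Inclusion-exclusion on the 4 forbidden self-matches:
Σ_{j=0}^{4} (-1)^j C(4,j)(7-j)!
= C(4,0)·7! - C(4,1)·6! + C(4,2)·5! - C(4,3)·4! + C(4,4)·3!
= 5040 - 2880 + 720 - 96 + 6
= 2790

2790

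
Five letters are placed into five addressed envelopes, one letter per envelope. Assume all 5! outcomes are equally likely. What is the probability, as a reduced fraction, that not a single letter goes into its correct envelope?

Favorable outcomes: !5 = 44.
Total outcomes: 5! = 120.
Probability = 44/120 = 11/30.

11/30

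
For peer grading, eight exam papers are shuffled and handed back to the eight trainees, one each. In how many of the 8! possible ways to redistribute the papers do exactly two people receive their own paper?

7420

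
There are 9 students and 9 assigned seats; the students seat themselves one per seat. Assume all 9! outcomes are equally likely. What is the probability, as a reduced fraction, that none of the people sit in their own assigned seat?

Favorable outcomes: !9 = 133496.
Total outcomes: 9! = 362880.
Probability = 133496/362880 = 16687/45360.

16687/45360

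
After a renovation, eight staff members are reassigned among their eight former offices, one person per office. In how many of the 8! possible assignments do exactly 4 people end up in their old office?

630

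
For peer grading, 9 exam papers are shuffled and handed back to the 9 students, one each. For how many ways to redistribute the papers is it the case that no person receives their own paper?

By inclusion-exclusion, !9 = Σ (-1)^k · 9!/k! for k=0..9
= 9! - 9!/1! + 9!/2! - 9!/3! + 9!/4! - 9!/5! + 9!/6! - 9!/7! + 9!/8! - 9!/9!
= 362880 - 362880 + 181440 - 60480 + 15120 - 3024 + 504 - 72 + 9 - 1
= 133496

133496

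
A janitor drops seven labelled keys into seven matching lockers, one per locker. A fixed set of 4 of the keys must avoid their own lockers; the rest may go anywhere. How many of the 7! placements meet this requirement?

2790

Let A_j be the event that the j-th constrained one is fixed. By inclusion-exclusion over the 4 events:
Σ_{j=0}^{4} (-1)^j C(4,j)(7-j)!
= C(4,0)·7! - C(4,1)·6! + C(4,2)·5! - C(4,3)·4! + C(4,4)·3!
= 5040 - 2880 + 720 - 96 + 6
= 2790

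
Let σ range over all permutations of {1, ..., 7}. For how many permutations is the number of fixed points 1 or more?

Sum C(7,i)·!(7-i) for i = 1..7:
  i=1: C(7,1)·!6 = 7·265 = 1855
  i=2: C(7,2)·!5 = 21·44 = 924
  i=3: C(7,3)·!4 = 35·9 = 315
  i=4: C(7,4)·!3 = 35·2 = 70
  i=5: C(7,5)·!2 = 21·1 = 21
  i=6: C(7,6)·!1 = 7·0 = 0
  i=7: C(7,7)·!0 = 1·1 = 1
Total = 3186.

3186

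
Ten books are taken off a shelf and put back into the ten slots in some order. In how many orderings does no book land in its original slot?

1334961

!10 is the nearest integer to 10!/e.
10! = 3628800, and 3628800/e ≈ 1334960.92, so !10 = 1334961.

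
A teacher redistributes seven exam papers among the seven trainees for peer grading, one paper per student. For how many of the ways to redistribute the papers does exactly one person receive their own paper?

Choose which one of the 7 is fixed: C(7,1) = 7.
The remaining 6 must be deranged: !6 = 265.
Total: 7 × 265 = 1855.

1855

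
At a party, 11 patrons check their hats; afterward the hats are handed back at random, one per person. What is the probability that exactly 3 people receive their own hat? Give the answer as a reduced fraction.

2119/34560

Favorable outcomes: C(11,3)·!8 = 165·14833 = 2447445.
Total outcomes: 11! = 39916800.
Probability = 2447445/39916800 = 2119/34560.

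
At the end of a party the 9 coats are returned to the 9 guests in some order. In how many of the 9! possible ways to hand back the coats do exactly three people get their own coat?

22260

Pick the 3 fixed positions: C(9,3) = 84 ways.
The other 6 form a derangement: !6 = 265.
Total: 84 × 265 = 22260.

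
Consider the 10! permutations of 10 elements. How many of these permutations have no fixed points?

1334961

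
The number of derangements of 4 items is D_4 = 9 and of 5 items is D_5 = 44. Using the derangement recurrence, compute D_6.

265

D_6 = (6-1)·(D_5 + D_4) = 5·(44 + 9) = 5·53 = 265.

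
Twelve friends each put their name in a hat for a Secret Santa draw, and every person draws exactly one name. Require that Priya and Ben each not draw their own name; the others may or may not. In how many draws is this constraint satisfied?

402796800

Let A_j be the event that the j-th constrained one is fixed. By inclusion-exclusion over the 2 events:
Σ_{j=0}^{2} (-1)^j C(2,j)(12-j)!
= C(2,0)·12! - C(2,1)·11! + C(2,2)·10!
= 479001600 - 79833600 + 3628800
= 402796800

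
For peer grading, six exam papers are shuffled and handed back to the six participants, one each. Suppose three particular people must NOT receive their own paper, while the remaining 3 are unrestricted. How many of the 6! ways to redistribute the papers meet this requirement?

426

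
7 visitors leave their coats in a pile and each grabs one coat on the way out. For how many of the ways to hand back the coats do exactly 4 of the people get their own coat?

70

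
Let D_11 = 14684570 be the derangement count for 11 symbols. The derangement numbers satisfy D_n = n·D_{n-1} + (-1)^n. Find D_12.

176214841

D_12 = 12·14684570 + 1 = 176214841.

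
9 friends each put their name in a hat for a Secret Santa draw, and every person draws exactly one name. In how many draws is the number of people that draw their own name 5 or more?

1339

Sum C(9,i)·!(9-i) for i = 5..9:
  i=5: C(9,5)·!4 = 126·9 = 1134
  i=6: C(9,6)·!3 = 84·2 = 168
  i=7: C(9,7)·!2 = 36·1 = 36
  i=8: C(9,8)·!1 = 9·0 = 0
  i=9: C(9,9)·!0 = 1·1 = 1
Total = 1339.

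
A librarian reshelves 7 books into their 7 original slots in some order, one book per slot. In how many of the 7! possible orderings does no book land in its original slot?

1854

By inclusion-exclusion, !7 = Σ (-1)^k · 7!/k! for k=0..7
= 7! - 7!/1! + 7!/2! - 7!/3! + 7!/4! - 7!/5! + 7!/6! - 7!/7!
= 5040 - 5040 + 2520 - 840 + 210 - 42 + 7 - 1
= 1854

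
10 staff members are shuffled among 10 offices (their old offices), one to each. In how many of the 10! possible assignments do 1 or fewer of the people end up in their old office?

2669921

Sum C(10,i)·!(10-i) for i = 0..1:
  i=0: C(10,0)·!10 = 1·1334961 = 1334961
  i=1: C(10,1)·!9 = 10·133496 = 1334960
Total = 2669921.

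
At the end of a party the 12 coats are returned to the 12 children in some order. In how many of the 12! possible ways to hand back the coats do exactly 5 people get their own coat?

1468368

Choose which 5 of the 12 are fixed: C(12,5) = 792.
The remaining 7 must be deranged: !7 = 1854.
Total: 792 × 1854 = 1468368.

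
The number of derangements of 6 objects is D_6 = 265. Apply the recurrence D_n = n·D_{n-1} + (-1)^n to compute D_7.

D_7 = 7·265 - 1 = 1854.

1854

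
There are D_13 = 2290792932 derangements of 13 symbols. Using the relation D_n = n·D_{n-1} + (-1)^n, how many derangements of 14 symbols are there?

D_14 = 14·2290792932 + 1 = 32071101049.

32071101049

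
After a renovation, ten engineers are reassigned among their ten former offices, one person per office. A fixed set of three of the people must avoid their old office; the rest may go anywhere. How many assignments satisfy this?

2656080

Let A_j be the event that the j-th constrained one is fixed. By inclusion-exclusion over the 3 events:
Σ_{j=0}^{3} (-1)^j C(3,j)(10-j)!
= C(3,0)·10! - C(3,1)·9! + C(3,2)·8! - C(3,3)·7!
= 3628800 - 1088640 + 120960 - 5040
= 2656080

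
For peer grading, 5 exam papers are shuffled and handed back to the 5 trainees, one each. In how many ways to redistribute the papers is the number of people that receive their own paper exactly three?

10

Pick the 3 fixed positions: C(5,3) = 10 ways.
The remaining 2 must be deranged: !2 = 1.
Total: 10 × 1 = 10.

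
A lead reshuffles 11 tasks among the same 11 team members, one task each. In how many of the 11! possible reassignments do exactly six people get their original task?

20328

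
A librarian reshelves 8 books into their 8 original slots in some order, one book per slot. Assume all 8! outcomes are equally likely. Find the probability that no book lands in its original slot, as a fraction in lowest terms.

2119/5760

Favorable outcomes: !8 = 14833.
Total outcomes: 8! = 40320.
Probability = 14833/40320 = 2119/5760.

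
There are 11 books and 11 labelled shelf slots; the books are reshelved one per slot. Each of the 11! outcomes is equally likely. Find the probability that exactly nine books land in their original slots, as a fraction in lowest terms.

1/725760

Favorable outcomes: C(11,9)·!2 = 55·1 = 55.
Total outcomes: 11! = 39916800.
Probability = 55/39916800 = 1/725760.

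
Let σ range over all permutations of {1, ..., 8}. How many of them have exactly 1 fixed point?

14832

Pick the single fixed position: C(8,1) = 8 ways.
The remaining 7 must be deranged: !7 = 1854.
Total: 8 × 1854 = 14832.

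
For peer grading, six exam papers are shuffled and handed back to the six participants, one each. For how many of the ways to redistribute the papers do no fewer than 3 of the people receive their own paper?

56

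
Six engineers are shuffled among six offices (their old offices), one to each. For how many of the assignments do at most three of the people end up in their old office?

# with exactly i fixed is C(6,i)·!(6-i); sum over i=0..3:
  i=0: C(6,0)·!6 = 1·265 = 265
  i=1: C(6,1)·!5 = 6·44 = 264
  i=2: C(6,2)·!4 = 15·9 = 135
  i=3: C(6,3)·!3 = 20·2 = 40
Total = 704.

704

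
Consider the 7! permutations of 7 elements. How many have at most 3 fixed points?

Sum C(7,i)·!(7-i) for i = 0..3:
  i=0: C(7,0)·!7 = 1·1854 = 1854
  i=1: C(7,1)·!6 = 7·265 = 1855
  i=2: C(7,2)·!5 = 21·44 = 924
  i=3: C(7,3)·!4 = 35·9 = 315
Total = 4948.

4948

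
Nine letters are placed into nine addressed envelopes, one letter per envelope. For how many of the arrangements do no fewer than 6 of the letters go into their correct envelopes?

205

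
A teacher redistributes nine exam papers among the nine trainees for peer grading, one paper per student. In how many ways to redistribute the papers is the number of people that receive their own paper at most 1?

Sum C(9,i)·!(9-i) for i = 0..1:
  i=0: C(9,0)·!9 = 1·133496 = 133496
  i=1: C(9,1)·!8 = 9·14833 = 133497
Total = 266993.

266993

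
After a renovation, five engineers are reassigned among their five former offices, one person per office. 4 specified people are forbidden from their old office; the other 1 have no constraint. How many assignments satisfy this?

53

Let A_j be the event that the j-th constrained one is fixed. By inclusion-exclusion over the 4 events:
Σ_{j=0}^{4} (-1)^j C(4,j)(5-j)!
= C(4,0)·5! - C(4,1)·4! + C(4,2)·3! - C(4,3)·2! + C(4,4)·1!
= 120 - 96 + 36 - 8 + 1
= 53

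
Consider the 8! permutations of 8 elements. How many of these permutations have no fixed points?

14833

!8 = 8! · Σ_{k=0}^{8} (-1)^k/k!
= 8! - 8!/1! + 8!/2! - 8!/3! + 8!/4! - 8!/5! + 8!/6! - 8!/7! + 8!/8!
= 40320 - 40320 + 20160 - 6720 + 1680 - 336 + 56 - 8 + 1
= 14833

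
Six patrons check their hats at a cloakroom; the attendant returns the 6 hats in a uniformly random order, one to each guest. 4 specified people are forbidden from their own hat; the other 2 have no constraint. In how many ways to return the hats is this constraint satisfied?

362

Let A_j be the event that the j-th constrained one is fixed. By inclusion-exclusion over the 4 events:
Σ_{j=0}^{4} (-1)^j C(4,j)(6-j)!
= C(4,0)·6! - C(4,1)·5! + C(4,2)·4! - C(4,3)·3! + C(4,4)·2!
= 720 - 480 + 144 - 24 + 2
= 362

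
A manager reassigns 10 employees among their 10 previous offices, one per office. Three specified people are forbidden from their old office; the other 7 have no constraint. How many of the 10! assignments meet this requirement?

Inclusion-exclusion on the 3 forbidden self-matches:
Σ_{j=0}^{3} (-1)^j C(3,j)(10-j)!
= C(3,0)·10! - C(3,1)·9! + C(3,2)·8! - C(3,3)·7!
= 3628800 - 1088640 + 120960 - 5040
= 2656080

2656080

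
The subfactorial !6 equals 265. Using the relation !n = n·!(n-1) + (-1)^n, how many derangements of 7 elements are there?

!7 = 7·265 - 1 = 1854.

1854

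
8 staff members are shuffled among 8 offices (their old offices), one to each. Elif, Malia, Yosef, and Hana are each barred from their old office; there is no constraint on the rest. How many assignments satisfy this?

Inclusion-exclusion on the 4 forbidden self-matches:
Σ_{j=0}^{4} (-1)^j C(4,j)(8-j)!
= C(4,0)·8! - C(4,1)·7! + C(4,2)·6! - C(4,3)·5! + C(4,4)·4!
= 40320 - 20160 + 4320 - 480 + 24
= 24024

24024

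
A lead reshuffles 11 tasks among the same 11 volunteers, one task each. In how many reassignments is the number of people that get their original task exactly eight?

330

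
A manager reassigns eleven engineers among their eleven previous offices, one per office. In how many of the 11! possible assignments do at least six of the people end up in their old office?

23684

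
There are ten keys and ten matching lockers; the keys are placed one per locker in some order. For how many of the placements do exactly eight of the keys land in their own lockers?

Pick the 8 fixed positions: C(10,8) = 45 ways.
The remaining 2 must be deranged: !2 = 1.
Total: 45 × 1 = 45.

45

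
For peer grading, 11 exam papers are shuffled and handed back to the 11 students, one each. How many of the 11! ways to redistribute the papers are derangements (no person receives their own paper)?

14684570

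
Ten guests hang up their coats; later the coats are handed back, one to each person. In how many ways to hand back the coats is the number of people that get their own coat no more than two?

# with exactly i fixed is C(10,i)·!(10-i); sum over i=0..2:
  i=0: C(10,0)·!10 = 1·1334961 = 1334961
  i=1: C(10,1)·!9 = 10·133496 = 1334960
  i=2: C(10,2)·!8 = 45·14833 = 667485
Total = 3337406.

3337406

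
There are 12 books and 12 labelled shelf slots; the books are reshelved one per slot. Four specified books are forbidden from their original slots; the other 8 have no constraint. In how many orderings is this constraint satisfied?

339696000

Inclusion-exclusion on the 4 forbidden self-matches:
Σ_{j=0}^{4} (-1)^j C(4,j)(12-j)!
= C(4,0)·12! - C(4,1)·11! + C(4,2)·10! - C(4,3)·9! + C(4,4)·8!
= 479001600 - 159667200 + 21772800 - 1451520 + 40320
= 339696000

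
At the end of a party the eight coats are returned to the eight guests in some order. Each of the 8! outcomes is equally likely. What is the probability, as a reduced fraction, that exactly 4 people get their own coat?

1/64

Favorable outcomes: C(8,4)·!4 = 70·9 = 630.
Total outcomes: 8! = 40320.
Probability = 630/40320 = 1/64.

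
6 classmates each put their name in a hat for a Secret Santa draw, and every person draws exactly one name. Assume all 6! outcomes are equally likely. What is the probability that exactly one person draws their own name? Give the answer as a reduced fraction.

11/30

Favorable outcomes: C(6,1)·!5 = 6·44 = 264.
Total outcomes: 6! = 720.
Probability = 264/720 = 11/30.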